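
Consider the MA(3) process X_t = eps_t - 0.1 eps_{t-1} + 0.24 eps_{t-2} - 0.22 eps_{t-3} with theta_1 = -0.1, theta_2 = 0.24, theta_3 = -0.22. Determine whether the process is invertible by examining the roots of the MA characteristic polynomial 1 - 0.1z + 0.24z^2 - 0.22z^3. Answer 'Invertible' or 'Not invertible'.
\text{Invertible}

The MA(q) characteristic polynomial is P(z) = 1 - 0.1z + 0.24z^2 - 0.22z^3.
Invertibility requires all roots to lie outside the unit circle, i.e. |z| > 1 for every root.
Degree 3: look for a simple real root z0 first, then factor out (1 - z/z0) and solve the remaining quadratic.
Testing z0 = 2: P(2) = 1 + (-0.1)(2) + (0.24)(2)^2 + (-0.22)(2)^3
  = 1 + (-0.2) + (0.96) + (-1.76) = 0.  So z_0 = 2 is a root, |z_0| = 2.
Divide out the factor (1 - 0.5 z) = (1 - z/z0) (since 1/z0 = 0.5):
  P(z) = (1 - 0.5 z)(1 + (0.4) z + (0.44) z^2)
  [check: z-coef 0.4 - (0.5) = -0.1; z^2-coef 0.44 - (0.5)(0.4) = 0.24; z^3-coef -(0.5)(0.44) = -0.22.]
Remaining roots from the quadratic factor 1 + (0.4) z + (0.44) z^2:
  Set 1 + (0.4) z + (0.44) z^2 = 0, i.e. a z^2 + b z + c = 0 with a = 0.44, b = 0.4, c = 1.
  Discriminant D = b^2 - 4ac = (0.4)^2 - 4*(0.44)*1 = 0.16 - (1.76) = -1.6.
  D < 0, so the roots are the complex-conjugate pair z = (-b +/- i sqrt(-D)) / (2a) = -0.4545 +/- 1.4374i.
  For a conjugate pair |z|^2 = z * conj(z) = (product of roots) = c/a = 1/(0.44) = 2.272727, so |z| = sqrt(2.272727) = 1.5076 for both roots.
Moduli of all roots: 2.0000, 1.5076, 1.5076.
All moduli strictly greater than 1? Yes.
Verdict: Invertible.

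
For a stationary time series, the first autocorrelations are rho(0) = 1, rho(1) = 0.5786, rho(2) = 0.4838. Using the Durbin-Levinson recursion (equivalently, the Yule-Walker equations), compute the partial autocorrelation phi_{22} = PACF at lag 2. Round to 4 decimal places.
\phi_{22} = 0.2240

The PACF at lag k is phi_{kk}, the last component of the solution
to the Yule-Walker system G_k phi = r_k where
  (G_k)_{ij} = rho(|i - j|), (r_k)_i = rho(i), i,j = 1..k.
Equivalently, Durbin-Levinson gives phi_{kk} iteratively:
  phi_{11} = rho(1)
  phi_{kk} = [rho(k) - sum_{j=1..k-1} phi_{k-1,j} rho(k-j)]
            / [1 - sum_{j=1..k-1} phi_{k-1,j} rho(j)],
  phi_{k,j} = phi_{k-1,j} - phi_{kk} phi_{k-1,k-j},  j = 1..k-1.
Step k = 1:
  phi_11 = rho(1) = 0.5786.
Step k = 2:
  phi_22 = [rho(2) - phi_11 rho(1)] / [1 - phi_11 rho(1)] = [0.4838 - (0.5786)(0.5786)] / [1 - (0.5786)(0.5786)]
         = 0.14902204 / 0.66522204 = 0.224.
Therefore phi_{22} = 0.2240.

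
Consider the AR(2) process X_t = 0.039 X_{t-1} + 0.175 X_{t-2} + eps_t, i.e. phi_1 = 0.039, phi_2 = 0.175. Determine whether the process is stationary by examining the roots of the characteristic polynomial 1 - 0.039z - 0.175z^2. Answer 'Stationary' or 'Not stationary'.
\text{Stationary}

The AR(p) characteristic polynomial is P(z) = 1 - 0.039z - 0.175z^2.
Stationarity requires all roots to lie outside the unit circle, i.e. |z| > 1 for every root.
Set 1 + (-0.039) z + (-0.175) z^2 = 0, i.e. a z^2 + b z + c = 0 with a = -0.175, b = -0.039, c = 1.
Discriminant D = b^2 - 4ac = (-0.039)^2 - 4*(-0.175)*1 = 0.001521 - (-0.7) = 0.701521.
D >= 0, so the roots are real: z = (-b +/- sqrt(D)) / (2a) = (0.039 +/- 0.837569) / (-0.35).
  z_1 = (0.039 + 0.837569) / (-0.35) = -2.5045,   |z_1| = 2.5045.
  z_2 = (0.039 - 0.837569) / (-0.35) = 2.2816,   |z_2| = 2.2816.
Moduli of all roots: 2.5045, 2.2816.
All moduli strictly greater than 1? Yes.
Verdict: Stationary.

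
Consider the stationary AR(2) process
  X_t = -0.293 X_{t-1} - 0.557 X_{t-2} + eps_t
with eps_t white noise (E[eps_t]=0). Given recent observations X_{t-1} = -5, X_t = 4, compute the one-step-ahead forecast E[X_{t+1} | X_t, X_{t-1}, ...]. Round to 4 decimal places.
E[X_{t+1} \mid \mathcal F_t] = 1.6130

For an AR(p) model X_t = c + sum_i phi_i X_{t-i} + eps_t, the
one-step-ahead conditional mean is
  E[X_{t+1} | X_t, ...] = c + sum_i phi_i X_{t+1-i}.
Substitute known values:
  E[X_{t+1} | ...] = (-0.293) * (4) + (-0.557) * (-5)
                   = 1.6130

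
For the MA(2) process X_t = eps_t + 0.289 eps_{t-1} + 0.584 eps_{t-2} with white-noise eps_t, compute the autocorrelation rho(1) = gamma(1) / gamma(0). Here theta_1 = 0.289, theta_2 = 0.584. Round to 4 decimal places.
\rho(1) = 0.3213

For an MA(q) process with theta_0 = 1, the autocovariance is
  gamma(k) = sigma^2 * sum_{i=0..q-k} theta_i * theta_{i+k},
and rho(k) = gamma(k) / gamma(0). Sigma^2 cancels.
  numerator   = (1)*(0.289) + (0.289)*(0.584) = 0.457776.
  denominator = (1)^2 + (0.289)^2 + (0.584)^2 = 1.424577.
  rho(1) = 0.457776 / 1.424577 = 0.3213.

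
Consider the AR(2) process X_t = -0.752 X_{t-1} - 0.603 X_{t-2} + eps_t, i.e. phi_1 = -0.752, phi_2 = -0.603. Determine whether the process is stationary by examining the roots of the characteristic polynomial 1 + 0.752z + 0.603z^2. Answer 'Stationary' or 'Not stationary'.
\text{Stationary}

The AR(p) characteristic polynomial is P(z) = 1 + 0.752z + 0.603z^2.
Stationarity requires all roots to lie outside the unit circle, i.e. |z| > 1 for every root.
Set 1 + (0.752) z + (0.603) z^2 = 0, i.e. a z^2 + b z + c = 0 with a = 0.603, b = 0.752, c = 1.
Discriminant D = b^2 - 4ac = (0.752)^2 - 4*(0.603)*1 = 0.565504 - (2.412) = -1.846496.
D < 0, so the roots are the complex-conjugate pair z = (-b +/- i sqrt(-D)) / (2a) = -0.6235 +/- 1.1267i.
For a conjugate pair |z|^2 = z * conj(z) = (product of roots) = c/a = 1/(0.603) = 1.658375, so |z| = sqrt(1.658375) = 1.2878 for both roots.
Moduli of all roots: 1.2878, 1.2878.
All moduli strictly greater than 1? Yes.
Verdict: Stationary.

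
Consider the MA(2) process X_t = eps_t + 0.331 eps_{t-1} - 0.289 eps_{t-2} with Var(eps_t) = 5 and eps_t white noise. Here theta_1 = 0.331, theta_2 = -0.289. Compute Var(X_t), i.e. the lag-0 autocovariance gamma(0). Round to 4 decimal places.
\gamma(0) = 5.9654

For an MA(q) process X_t = eps_t + sum_i theta_i eps_{t-i} with
Var(eps_t) = sigma^2, the variance is
  gamma(0) = sigma^2 * (1 + sum_i theta_i^2).
  sum_i theta_i^2 = (0.331)^2 + (-0.289)^2 = 0.109561 + 0.083521 = 0.193082.
  gamma(0) = 5 * (1 + 0.193082) = 5 * 1.193082 = 5.96541, which rounds to 5.9654.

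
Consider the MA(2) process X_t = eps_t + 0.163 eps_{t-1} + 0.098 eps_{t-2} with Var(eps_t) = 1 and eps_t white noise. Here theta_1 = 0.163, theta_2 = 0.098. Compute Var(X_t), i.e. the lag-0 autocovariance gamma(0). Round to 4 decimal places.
\gamma(0) = 1.0362

For an MA(q) process X_t = eps_t + sum_i theta_i eps_{t-i} with
Var(eps_t) = sigma^2, the variance is
  gamma(0) = sigma^2 * (1 + sum_i theta_i^2).
  sum_i theta_i^2 = (0.163)^2 + (0.098)^2 = 0.026569 + 0.009604 = 0.036173.
  gamma(0) = 1 * (1 + 0.036173) = 1 * 1.036173 = 1.036173, which rounds to 1.0362.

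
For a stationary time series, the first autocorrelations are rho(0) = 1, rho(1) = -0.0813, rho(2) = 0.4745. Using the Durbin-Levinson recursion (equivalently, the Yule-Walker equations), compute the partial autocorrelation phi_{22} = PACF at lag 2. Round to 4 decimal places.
\phi_{22} = 0.4710

The PACF at lag k is phi_{kk}, the last component of the solution
to the Yule-Walker system G_k phi = r_k where
  (G_k)_{ij} = rho(|i - j|), (r_k)_i = rho(i), i,j = 1..k.
Equivalently, Durbin-Levinson gives phi_{kk} iteratively:
  phi_{11} = rho(1)
  phi_{kk} = [rho(k) - sum_{j=1..k-1} phi_{k-1,j} rho(k-j)]
            / [1 - sum_{j=1..k-1} phi_{k-1,j} rho(j)],
  phi_{k,j} = phi_{k-1,j} - phi_{kk} phi_{k-1,k-j},  j = 1..k-1.
Step k = 1:
  phi_11 = rho(1) = -0.0813.
Step k = 2:
  phi_22 = [rho(2) - phi_11 rho(1)] / [1 - phi_11 rho(1)] = [0.4745 - (-0.0813)(-0.0813)] / [1 - (-0.0813)(-0.0813)]
         = 0.46789031 / 0.99339031 = 0.471.
Therefore phi_{22} = 0.4710.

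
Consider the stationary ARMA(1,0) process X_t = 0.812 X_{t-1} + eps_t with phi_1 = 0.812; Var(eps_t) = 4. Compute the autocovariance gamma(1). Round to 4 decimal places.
\gamma(1) = 9.5345

Multiply the model equation by X_{t-k} and take expectations. With theta_0 = psi_0 = 1 and psi_j the MA(infinity) weights, this gives
  gamma(k) - sum_i phi_i gamma(k-i) = c_k,
  c_k = sigma^2 * sum_{j=k..q} theta_j psi_{j-k}   (c_k = 0 for k > q),
using gamma(-m) = gamma(m).
Pure AR (q = 0): c_0 = sigma^2 = 4, c_k = 0 for k >= 1.
Equations for k = 0 and k = 1 (AR order 1):
  gamma(0) = phi_1 gamma(1) + c_0
  gamma(1) = phi_1 gamma(0) + c_1
Substituting the second into the first: gamma(0) (1 - phi_1^2) = c_0 + phi_1 c_1, so
  gamma(0) = c_0 / (1 - phi_1^2) = 4 / (1 - (0.812)^2) = 4 / 0.340656 = 11.742051.
  gamma(1) = phi_1 gamma(0) = (0.812)(11.742051) = 9.534545.
Therefore gamma(1) = 9.5345 (to 4 decimal places).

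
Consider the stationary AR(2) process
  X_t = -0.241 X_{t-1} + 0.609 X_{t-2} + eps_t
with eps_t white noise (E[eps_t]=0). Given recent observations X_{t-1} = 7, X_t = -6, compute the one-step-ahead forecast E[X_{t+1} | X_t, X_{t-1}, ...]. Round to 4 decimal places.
E[X_{t+1} \mid \mathcal F_t] = 5.7090

For an AR(p) model X_t = c + sum_i phi_i X_{t-i} + eps_t, the
one-step-ahead conditional mean is
  E[X_{t+1} | X_t, ...] = c + sum_i phi_i X_{t+1-i}.
Substitute known values:
  E[X_{t+1} | ...] = (-0.241) * (-6) + (0.609) * (7)
                   = 5.7090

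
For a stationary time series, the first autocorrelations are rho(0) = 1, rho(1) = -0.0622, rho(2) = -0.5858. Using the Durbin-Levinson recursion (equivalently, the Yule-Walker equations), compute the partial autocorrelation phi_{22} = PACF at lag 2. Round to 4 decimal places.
\phi_{22} = -0.5920

The PACF at lag k is phi_{kk}, the last component of the solution
to the Yule-Walker system G_k phi = r_k where
  (G_k)_{ij} = rho(|i - j|), (r_k)_i = rho(i), i,j = 1..k.
Equivalently, Durbin-Levinson gives phi_{kk} iteratively:
  phi_{11} = rho(1)
  phi_{kk} = [rho(k) - sum_{j=1..k-1} phi_{k-1,j} rho(k-j)]
            / [1 - sum_{j=1..k-1} phi_{k-1,j} rho(j)],
  phi_{k,j} = phi_{k-1,j} - phi_{kk} phi_{k-1,k-j},  j = 1..k-1.
Step k = 1:
  phi_11 = rho(1) = -0.0622.
Step k = 2:
  phi_22 = [rho(2) - phi_11 rho(1)] / [1 - phi_11 rho(1)] = [-0.5858 - (-0.0622)(-0.0622)] / [1 - (-0.0622)(-0.0622)]
         = -0.58966884 / 0.99613116 = -0.592.
Therefore phi_{22} = -0.5920.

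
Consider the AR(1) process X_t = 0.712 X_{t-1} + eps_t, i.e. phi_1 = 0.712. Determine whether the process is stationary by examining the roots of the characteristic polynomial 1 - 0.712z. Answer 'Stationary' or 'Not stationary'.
\text{Stationary}

The AR(p) characteristic polynomial is P(z) = 1 - 0.712z.
Stationarity requires all roots to lie outside the unit circle, i.e. |z| > 1 for every root.
This is linear in z: 1 + (-0.712) z = 0  =>  z = -1/(-0.712) = 1.404494,  |z| = 1.404494.
Moduli of all roots: 1.4045.
All moduli strictly greater than 1? Yes.
Verdict: Stationary.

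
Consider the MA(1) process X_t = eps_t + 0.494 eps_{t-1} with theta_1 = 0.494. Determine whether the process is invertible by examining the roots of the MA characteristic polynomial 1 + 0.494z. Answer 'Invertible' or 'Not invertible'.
\text{Invertible}

The MA(q) characteristic polynomial is P(z) = 1 + 0.494z.
Invertibility requires all roots to lie outside the unit circle, i.e. |z| > 1 for every root.
This is linear in z: 1 + (0.494) z = 0  =>  z = -1/(0.494) = -2.024291,  |z| = 2.024291.
Moduli of all roots: 2.0243.
All moduli strictly greater than 1? Yes.
Verdict: Invertible.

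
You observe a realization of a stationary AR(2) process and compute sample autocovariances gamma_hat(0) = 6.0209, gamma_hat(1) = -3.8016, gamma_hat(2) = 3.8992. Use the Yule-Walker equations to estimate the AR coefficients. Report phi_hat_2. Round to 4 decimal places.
\hat\phi_{2} = 0.4140

The Yule-Walker equations for an AR(p) process read, in matrix form,
  Gamma_p phi = r_p,   with   (Gamma_p)_{ij} = gamma(|i - j|),
                       (r_p)_i = gamma(i),   i,j = 1..p.
Substitute the sample gammas (Toeplitz matrix and right-hand side of size 2):
  Gamma_p = [[6.0209, -3.8016], [-3.8016, 6.0209]]
  r_p     = [-3.8016, 3.8992]
Written out:
  6.0209 phi_1 - 3.8016 phi_2 = -3.8016
  -3.8016 phi_1 + 6.0209 phi_2 = 3.8992
Solve by Cramer's rule:
  det = gamma(0)^2 - gamma(1)^2 = (6.0209)^2 - (-3.8016)^2 = 36.25123681 - 14.45216256 = 21.79907425
  phi_hat_1 = [gamma(1) gamma(0) - gamma(1) gamma(2)] / det = [(-3.8016)(6.0209) - (-3.8016)(3.8992)] / 21.79907425 = -8.06585472 / 21.79907425 = -0.37
  phi_hat_2 = [gamma(0) gamma(2) - gamma(1)^2] / det = [(6.0209)(3.8992) - (-3.8016)^2] / 21.79907425 = 9.02453072 / 21.79907425 = 0.414
So phi_hat = [-0.3700, 0.4140].
Therefore phi_hat_2 = 0.4140.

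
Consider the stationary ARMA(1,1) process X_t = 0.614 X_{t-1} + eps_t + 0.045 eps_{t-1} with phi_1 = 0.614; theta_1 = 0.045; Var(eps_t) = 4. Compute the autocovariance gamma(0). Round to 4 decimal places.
\gamma(0) = 6.7883

Multiply the model equation by X_{t-k} and take expectations. With theta_0 = psi_0 = 1 and psi_j the MA(infinity) weights, this gives
  gamma(k) - sum_i phi_i gamma(k-i) = c_k,
  c_k = sigma^2 * sum_{j=k..q} theta_j psi_{j-k}   (c_k = 0 for k > q),
using gamma(-m) = gamma(m).
psi-weights needed (psi_j = theta_j + sum_i phi_i psi_{j-i}):
  psi_1 = theta_1 + phi_1 = 0.045 + (0.614) = 0.659
Right-hand sides:
  c_0 = sigma^2 (1 + theta_1 psi_1) = 4 * (1 + (0.045)(0.659)) = 4 * 1.029655 = 4.11862
  c_1 = sigma^2 theta_1 = 4 * (0.045) = 0.18
  c_2 = 0
Equations for k = 0 and k = 1 (AR order 1):
  gamma(0) = phi_1 gamma(1) + c_0
  gamma(1) = phi_1 gamma(0) + c_1
Substituting the second into the first: gamma(0) (1 - phi_1^2) = c_0 + phi_1 c_1, so
  gamma(0) = (c_0 + phi_1 c_1) / (1 - phi_1^2) = (4.11862 + (0.614)(0.18)) / (1 - (0.614)^2) = 4.22914 / 0.623004 = 6.788303.
Therefore gamma(0) = 6.7883 (to 4 decimal places).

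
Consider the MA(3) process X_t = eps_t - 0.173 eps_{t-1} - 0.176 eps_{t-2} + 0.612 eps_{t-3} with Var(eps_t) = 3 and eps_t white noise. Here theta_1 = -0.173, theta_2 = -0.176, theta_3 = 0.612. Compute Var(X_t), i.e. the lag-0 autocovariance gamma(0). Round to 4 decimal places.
\gamma(0) = 4.3063

For an MA(q) process X_t = eps_t + sum_i theta_i eps_{t-i} with
Var(eps_t) = sigma^2, the variance is
  gamma(0) = sigma^2 * (1 + sum_i theta_i^2).
  sum_i theta_i^2 = (-0.173)^2 + (-0.176)^2 + (0.612)^2 = 0.029929 + 0.030976 + 0.374544 = 0.435449.
  gamma(0) = 3 * (1 + 0.435449) = 3 * 1.435449 = 4.306347, which rounds to 4.3063.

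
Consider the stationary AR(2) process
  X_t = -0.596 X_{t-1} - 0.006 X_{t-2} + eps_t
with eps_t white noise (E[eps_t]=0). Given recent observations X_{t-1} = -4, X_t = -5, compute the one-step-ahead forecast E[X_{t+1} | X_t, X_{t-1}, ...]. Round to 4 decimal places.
E[X_{t+1} \mid \mathcal F_t] = 3.0040

For an AR(p) model X_t = c + sum_i phi_i X_{t-i} + eps_t, the
one-step-ahead conditional mean is
  E[X_{t+1} | X_t, ...] = c + sum_i phi_i X_{t+1-i}.
Substitute known values:
  E[X_{t+1} | ...] = (-0.596) * (-5) + (-0.006) * (-4)
                   = 3.0040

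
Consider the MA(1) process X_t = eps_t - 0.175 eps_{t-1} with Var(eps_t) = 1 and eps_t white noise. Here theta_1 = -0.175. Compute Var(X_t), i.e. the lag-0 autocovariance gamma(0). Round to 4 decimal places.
\gamma(0) = 1.0306

For an MA(q) process X_t = eps_t + sum_i theta_i eps_{t-i} with
Var(eps_t) = sigma^2, the variance is
  gamma(0) = sigma^2 * (1 + sum_i theta_i^2).
  sum_i theta_i^2 = (-0.175)^2 = 0.030625.
  gamma(0) = 1 * (1 + 0.030625) = 1 * 1.030625 = 1.030625, which rounds to 1.0306.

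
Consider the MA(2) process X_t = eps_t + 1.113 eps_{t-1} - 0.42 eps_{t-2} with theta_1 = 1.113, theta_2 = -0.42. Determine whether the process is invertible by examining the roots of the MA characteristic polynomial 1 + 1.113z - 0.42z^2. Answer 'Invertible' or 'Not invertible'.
\text{Not invertible}

The MA(q) characteristic polynomial is P(z) = 1 + 1.113z - 0.42z^2.
Invertibility requires all roots to lie outside the unit circle, i.e. |z| > 1 for every root.
Set 1 + (1.113) z + (-0.42) z^2 = 0, i.e. a z^2 + b z + c = 0 with a = -0.42, b = 1.113, c = 1.
Discriminant D = b^2 - 4ac = (1.113)^2 - 4*(-0.42)*1 = 1.238769 - (-1.68) = 2.918769.
D >= 0, so the roots are real: z = (-b +/- sqrt(D)) / (2a) = (-1.113 +/- 1.708441) / (-0.84).
  z_1 = (-1.113 + 1.708441) / (-0.84) = -0.7089,   |z_1| = 0.7089.
  z_2 = (-1.113 - 1.708441) / (-0.84) = 3.3589,   |z_2| = 3.3589.
Moduli of all roots: 0.7089, 3.3589.
All moduli strictly greater than 1? No.
Verdict: Not invertible.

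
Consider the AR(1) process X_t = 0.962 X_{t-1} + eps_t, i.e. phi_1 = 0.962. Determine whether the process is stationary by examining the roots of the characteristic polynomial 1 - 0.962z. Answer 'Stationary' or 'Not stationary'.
\text{Stationary}

The AR(p) characteristic polynomial is P(z) = 1 - 0.962z.
Stationarity requires all roots to lie outside the unit circle, i.e. |z| > 1 for every root.
This is linear in z: 1 + (-0.962) z = 0  =>  z = -1/(-0.962) = 1.039501,  |z| = 1.039501.
Moduli of all roots: 1.0395.
All moduli strictly greater than 1? Yes.
Verdict: Stationary.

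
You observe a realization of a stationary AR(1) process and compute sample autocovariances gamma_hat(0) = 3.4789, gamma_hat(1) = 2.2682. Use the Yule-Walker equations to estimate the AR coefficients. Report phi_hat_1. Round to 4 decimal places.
\hat\phi_{1} = 0.6520

The Yule-Walker equations for an AR(p) process read, in matrix form,
  Gamma_p phi = r_p,   with   (Gamma_p)_{ij} = gamma(|i - j|),
                       (r_p)_i = gamma(i),   i,j = 1..p.
Substitute the sample gammas (Toeplitz matrix and right-hand side of size 1):
  Gamma_p = [[3.4789]]
  r_p     = [2.2682]
With p = 1 this is the single equation gamma(0) phi_1 = gamma(1):
  phi_hat_1 = gamma(1) / gamma(0) = 2.2682 / 3.4789 = 0.6520.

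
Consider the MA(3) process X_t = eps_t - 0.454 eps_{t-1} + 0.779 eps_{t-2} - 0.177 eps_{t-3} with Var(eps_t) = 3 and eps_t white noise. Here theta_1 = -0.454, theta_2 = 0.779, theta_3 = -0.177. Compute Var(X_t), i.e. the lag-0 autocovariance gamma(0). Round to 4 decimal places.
\gamma(0) = 5.5329

For an MA(q) process X_t = eps_t + sum_i theta_i eps_{t-i} with
Var(eps_t) = sigma^2, the variance is
  gamma(0) = sigma^2 * (1 + sum_i theta_i^2).
  sum_i theta_i^2 = (-0.454)^2 + (0.779)^2 + (-0.177)^2 = 0.206116 + 0.606841 + 0.031329 = 0.844286.
  gamma(0) = 3 * (1 + 0.844286) = 3 * 1.844286 = 5.532858, which rounds to 5.5329.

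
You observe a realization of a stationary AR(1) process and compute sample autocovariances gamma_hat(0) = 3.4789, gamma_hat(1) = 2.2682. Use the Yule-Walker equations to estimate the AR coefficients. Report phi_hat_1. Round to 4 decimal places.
\hat\phi_{1} = 0.6520

The Yule-Walker equations for an AR(p) process read, in matrix form,
  Gamma_p phi = r_p,   with   (Gamma_p)_{ij} = gamma(|i - j|),
                       (r_p)_i = gamma(i),   i,j = 1..p.
Substitute the sample gammas (Toeplitz matrix and right-hand side of size 1):
  Gamma_p = [[3.4789]]
  r_p     = [2.2682]
With p = 1 this is the single equation gamma(0) phi_1 = gamma(1):
  phi_hat_1 = gamma(1) / gamma(0) = 2.2682 / 3.4789 = 0.6520.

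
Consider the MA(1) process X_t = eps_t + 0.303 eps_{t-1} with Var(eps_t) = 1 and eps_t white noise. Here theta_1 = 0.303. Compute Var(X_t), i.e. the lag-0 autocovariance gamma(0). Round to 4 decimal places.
\gamma(0) = 1.0918

For an MA(q) process X_t = eps_t + sum_i theta_i eps_{t-i} with
Var(eps_t) = sigma^2, the variance is
  gamma(0) = sigma^2 * (1 + sum_i theta_i^2).
  sum_i theta_i^2 = (0.303)^2 = 0.091809.
  gamma(0) = 1 * (1 + 0.091809) = 1 * 1.091809 = 1.091809, which rounds to 1.0918.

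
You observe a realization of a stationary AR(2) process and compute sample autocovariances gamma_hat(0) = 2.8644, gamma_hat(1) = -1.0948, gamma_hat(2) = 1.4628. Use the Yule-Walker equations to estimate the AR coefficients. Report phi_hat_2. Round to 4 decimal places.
\hat\phi_{2} = 0.4270

The Yule-Walker equations for an AR(p) process read, in matrix form,
  Gamma_p phi = r_p,   with   (Gamma_p)_{ij} = gamma(|i - j|),
                       (r_p)_i = gamma(i),   i,j = 1..p.
Substitute the sample gammas (Toeplitz matrix and right-hand side of size 2):
  Gamma_p = [[2.8644, -1.0948], [-1.0948, 2.8644]]
  r_p     = [-1.0948, 1.4628]
Written out:
  2.8644 phi_1 - 1.0948 phi_2 = -1.0948
  -1.0948 phi_1 + 2.8644 phi_2 = 1.4628
Solve by Cramer's rule:
  det = gamma(0)^2 - gamma(1)^2 = (2.8644)^2 - (-1.0948)^2 = 8.20478736 - 1.19858704 = 7.00620032
  phi_hat_1 = [gamma(1) gamma(0) - gamma(1) gamma(2)] / det = [(-1.0948)(2.8644) - (-1.0948)(1.4628)] / 7.00620032 = -1.53447168 / 7.00620032 = -0.219
  phi_hat_2 = [gamma(0) gamma(2) - gamma(1)^2] / det = [(2.8644)(1.4628) - (-1.0948)^2] / 7.00620032 = 2.99145728 / 7.00620032 = 0.427
So phi_hat = [-0.2190, 0.4270].
Therefore phi_hat_2 = 0.4270.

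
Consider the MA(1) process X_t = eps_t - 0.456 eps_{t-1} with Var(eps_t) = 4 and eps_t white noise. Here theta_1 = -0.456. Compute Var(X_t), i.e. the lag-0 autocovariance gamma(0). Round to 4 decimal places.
\gamma(0) = 4.8317

For an MA(q) process X_t = eps_t + sum_i theta_i eps_{t-i} with
Var(eps_t) = sigma^2, the variance is
  gamma(0) = sigma^2 * (1 + sum_i theta_i^2).
  sum_i theta_i^2 = (-0.456)^2 = 0.207936.
  gamma(0) = 4 * (1 + 0.207936) = 4 * 1.207936 = 4.831744, which rounds to 4.8317.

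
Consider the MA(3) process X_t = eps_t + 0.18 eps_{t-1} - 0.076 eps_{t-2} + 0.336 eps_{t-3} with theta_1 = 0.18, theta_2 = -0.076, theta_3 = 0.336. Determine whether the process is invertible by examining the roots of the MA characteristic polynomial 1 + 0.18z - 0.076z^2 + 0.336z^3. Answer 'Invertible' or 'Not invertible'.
\text{Invertible}

The MA(q) characteristic polynomial is P(z) = 1 + 0.18z - 0.076z^2 + 0.336z^3.
Invertibility requires all roots to lie outside the unit circle, i.e. |z| > 1 for every root.
Degree 3: look for a simple real root z0 first, then factor out (1 - z/z0) and solve the remaining quadratic.
Testing z0 = -1.25: P(-1.25) = 1 + (0.18)(-1.25) + (-0.076)(-1.25)^2 + (0.336)(-1.25)^3
  = 1 + (-0.225) + (-0.11875) + (-0.65625) = 0.  So z_0 = -1.25 is a root, |z_0| = 1.25.
Divide out the factor (1 + 0.8 z) = (1 - z/z0) (since 1/z0 = -0.8):
  P(z) = (1 + 0.8 z)(1 + (-0.62) z + (0.42) z^2)
  [check: z-coef -0.62 - (-0.8) = 0.18; z^2-coef 0.42 - (-0.8)(-0.62) = -0.076; z^3-coef -(-0.8)(0.42) = 0.336.]
Remaining roots from the quadratic factor 1 + (-0.62) z + (0.42) z^2:
  Set 1 + (-0.62) z + (0.42) z^2 = 0, i.e. a z^2 + b z + c = 0 with a = 0.42, b = -0.62, c = 1.
  Discriminant D = b^2 - 4ac = (-0.62)^2 - 4*(0.42)*1 = 0.3844 - (1.68) = -1.2956.
  D < 0, so the roots are the complex-conjugate pair z = (-b +/- i sqrt(-D)) / (2a) = 0.7381 +/- 1.3551i.
  For a conjugate pair |z|^2 = z * conj(z) = (product of roots) = c/a = 1/(0.42) = 2.380952, so |z| = sqrt(2.380952) = 1.543 for both roots.
Moduli of all roots: 1.2500, 1.5430, 1.5430.
All moduli strictly greater than 1? Yes.
Verdict: Invertible.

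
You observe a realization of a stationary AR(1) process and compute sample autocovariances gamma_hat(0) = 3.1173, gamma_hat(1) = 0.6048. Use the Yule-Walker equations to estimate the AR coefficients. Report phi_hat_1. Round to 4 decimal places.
\hat\phi_{1} = 0.1940

The Yule-Walker equations for an AR(p) process read, in matrix form,
  Gamma_p phi = r_p,   with   (Gamma_p)_{ij} = gamma(|i - j|),
                       (r_p)_i = gamma(i),   i,j = 1..p.
Substitute the sample gammas (Toeplitz matrix and right-hand side of size 1):
  Gamma_p = [[3.1173]]
  r_p     = [0.6048]
With p = 1 this is the single equation gamma(0) phi_1 = gamma(1):
  phi_hat_1 = gamma(1) / gamma(0) = 0.6048 / 3.1173 = 0.1940.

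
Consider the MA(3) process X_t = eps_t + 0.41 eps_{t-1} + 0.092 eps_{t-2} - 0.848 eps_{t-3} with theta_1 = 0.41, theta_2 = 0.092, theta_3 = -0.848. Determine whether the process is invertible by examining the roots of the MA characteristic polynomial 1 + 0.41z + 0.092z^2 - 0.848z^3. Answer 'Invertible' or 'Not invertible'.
\text{Not invertible}

The MA(q) characteristic polynomial is P(z) = 1 + 0.41z + 0.092z^2 - 0.848z^3.
Invertibility requires all roots to lie outside the unit circle, i.e. |z| > 1 for every root.
Degree 3: look for a simple real root z0 first, then factor out (1 - z/z0) and solve the remaining quadratic.
Testing z0 = 1.25: P(1.25) = 1 + (0.41)(1.25) + (0.092)(1.25)^2 + (-0.848)(1.25)^3
  = 1 + (0.5125) + (0.14375) + (-1.65625) = 0.  So z_0 = 1.25 is a root, |z_0| = 1.25.
Divide out the factor (1 - 0.8 z) = (1 - z/z0) (since 1/z0 = 0.8):
  P(z) = (1 - 0.8 z)(1 + (1.21) z + (1.06) z^2)
  [check: z-coef 1.21 - (0.8) = 0.41; z^2-coef 1.06 - (0.8)(1.21) = 0.092; z^3-coef -(0.8)(1.06) = -0.848.]
Remaining roots from the quadratic factor 1 + (1.21) z + (1.06) z^2:
  Set 1 + (1.21) z + (1.06) z^2 = 0, i.e. a z^2 + b z + c = 0 with a = 1.06, b = 1.21, c = 1.
  Discriminant D = b^2 - 4ac = (1.21)^2 - 4*(1.06)*1 = 1.4641 - (4.24) = -2.7759.
  D < 0, so the roots are the complex-conjugate pair z = (-b +/- i sqrt(-D)) / (2a) = -0.5708 +/- 0.7859i.
  For a conjugate pair |z|^2 = z * conj(z) = (product of roots) = c/a = 1/(1.06) = 0.943396, so |z| = sqrt(0.943396) = 0.9713 for both roots.
Moduli of all roots: 1.2500, 0.9713, 0.9713.
All moduli strictly greater than 1? No.
Verdict: Not invertible.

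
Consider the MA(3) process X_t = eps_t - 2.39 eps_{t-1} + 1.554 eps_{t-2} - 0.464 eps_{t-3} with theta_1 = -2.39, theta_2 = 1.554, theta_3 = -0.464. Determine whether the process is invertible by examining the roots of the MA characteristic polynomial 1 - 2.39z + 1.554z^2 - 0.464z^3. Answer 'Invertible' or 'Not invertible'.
\text{Not invertible}

The MA(q) characteristic polynomial is P(z) = 1 - 2.39z + 1.554z^2 - 0.464z^3.
Invertibility requires all roots to lie outside the unit circle, i.e. |z| > 1 for every root.
Degree 3: look for a simple real root z0 first, then factor out (1 - z/z0) and solve the remaining quadratic.
Testing z0 = 0.625: P(0.625) = 1 + (-2.39)(0.625) + (1.554)(0.625)^2 + (-0.464)(0.625)^3
  = 1 + (-1.49375) + (0.607031) + (-0.113281) = 0.  So z_0 = 0.625 is a root, |z_0| = 0.625.
Divide out the factor (1 - 1.6 z) = (1 - z/z0) (since 1/z0 = 1.6):
  P(z) = (1 - 1.6 z)(1 + (-0.79) z + (0.29) z^2)
  [check: z-coef -0.79 - (1.6) = -2.39; z^2-coef 0.29 - (1.6)(-0.79) = 1.554; z^3-coef -(1.6)(0.29) = -0.464.]
Remaining roots from the quadratic factor 1 + (-0.79) z + (0.29) z^2:
  Set 1 + (-0.79) z + (0.29) z^2 = 0, i.e. a z^2 + b z + c = 0 with a = 0.29, b = -0.79, c = 1.
  Discriminant D = b^2 - 4ac = (-0.79)^2 - 4*(0.29)*1 = 0.6241 - (1.16) = -0.5359.
  D < 0, so the roots are the complex-conjugate pair z = (-b +/- i sqrt(-D)) / (2a) = 1.3621 +/- 1.2622i.
  For a conjugate pair |z|^2 = z * conj(z) = (product of roots) = c/a = 1/(0.29) = 3.448276, so |z| = sqrt(3.448276) = 1.857 for both roots.
Moduli of all roots: 0.6250, 1.8570, 1.8570.
All moduli strictly greater than 1? No.
Verdict: Not invertible.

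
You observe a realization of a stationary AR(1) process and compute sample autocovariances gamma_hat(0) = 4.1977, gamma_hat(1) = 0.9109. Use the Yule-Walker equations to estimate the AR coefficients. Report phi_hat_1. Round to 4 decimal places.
\hat\phi_{1} = 0.2170

The Yule-Walker equations for an AR(p) process read, in matrix form,
  Gamma_p phi = r_p,   with   (Gamma_p)_{ij} = gamma(|i - j|),
                       (r_p)_i = gamma(i),   i,j = 1..p.
Substitute the sample gammas (Toeplitz matrix and right-hand side of size 1):
  Gamma_p = [[4.1977]]
  r_p     = [0.9109]
With p = 1 this is the single equation gamma(0) phi_1 = gamma(1):
  phi_hat_1 = gamma(1) / gamma(0) = 0.9109 / 4.1977 = 0.2170.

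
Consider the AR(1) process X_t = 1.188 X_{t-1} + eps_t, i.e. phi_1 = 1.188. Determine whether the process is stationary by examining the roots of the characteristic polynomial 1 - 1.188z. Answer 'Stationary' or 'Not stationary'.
\text{Not stationary}

The AR(p) characteristic polynomial is P(z) = 1 - 1.188z.
Stationarity requires all roots to lie outside the unit circle, i.e. |z| > 1 for every root.
This is linear in z: 1 + (-1.188) z = 0  =>  z = -1/(-1.188) = 0.841751,  |z| = 0.841751.
Moduli of all roots: 0.8418.
All moduli strictly greater than 1? No.
Verdict: Not stationary.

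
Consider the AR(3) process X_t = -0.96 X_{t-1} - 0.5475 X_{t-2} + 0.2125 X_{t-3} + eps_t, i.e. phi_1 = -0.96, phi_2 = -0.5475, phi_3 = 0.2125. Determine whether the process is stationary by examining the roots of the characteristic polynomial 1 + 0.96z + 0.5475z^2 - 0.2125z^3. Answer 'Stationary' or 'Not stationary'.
\text{Stationary}

The AR(p) characteristic polynomial is P(z) = 1 + 0.96z + 0.5475z^2 - 0.2125z^3.
Stationarity requires all roots to lie outside the unit circle, i.e. |z| > 1 for every root.
Degree 3: look for a simple real root z0 first, then factor out (1 - z/z0) and solve the remaining quadratic.
Testing z0 = 4: P(4) = 1 + (0.96)(4) + (0.5475)(4)^2 + (-0.2125)(4)^3
  = 1 + (3.84) + (8.76) + (-13.6) = 0.  So z_0 = 4 is a root, |z_0| = 4.
Divide out the factor (1 - 0.25 z) = (1 - z/z0) (since 1/z0 = 0.25):
  P(z) = (1 - 0.25 z)(1 + (1.21) z + (0.85) z^2)
  [check: z-coef 1.21 - (0.25) = 0.96; z^2-coef 0.85 - (0.25)(1.21) = 0.5475; z^3-coef -(0.25)(0.85) = -0.2125.]
Remaining roots from the quadratic factor 1 + (1.21) z + (0.85) z^2:
  Set 1 + (1.21) z + (0.85) z^2 = 0, i.e. a z^2 + b z + c = 0 with a = 0.85, b = 1.21, c = 1.
  Discriminant D = b^2 - 4ac = (1.21)^2 - 4*(0.85)*1 = 1.4641 - (3.4) = -1.9359.
  D < 0, so the roots are the complex-conjugate pair z = (-b +/- i sqrt(-D)) / (2a) = -0.7118 +/- 0.8185i.
  For a conjugate pair |z|^2 = z * conj(z) = (product of roots) = c/a = 1/(0.85) = 1.176471, so |z| = sqrt(1.176471) = 1.0847 for both roots.
Moduli of all roots: 4.0000, 1.0847, 1.0847.
All moduli strictly greater than 1? Yes.
Verdict: Stationary.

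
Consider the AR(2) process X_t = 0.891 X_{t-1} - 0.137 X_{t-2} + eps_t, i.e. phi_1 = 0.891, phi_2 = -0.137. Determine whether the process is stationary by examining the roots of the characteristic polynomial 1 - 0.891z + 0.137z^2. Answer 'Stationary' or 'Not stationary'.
\text{Stationary}

The AR(p) characteristic polynomial is P(z) = 1 - 0.891z + 0.137z^2.
Stationarity requires all roots to lie outside the unit circle, i.e. |z| > 1 for every root.
Set 1 + (-0.891) z + (0.137) z^2 = 0, i.e. a z^2 + b z + c = 0 with a = 0.137, b = -0.891, c = 1.
Discriminant D = b^2 - 4ac = (-0.891)^2 - 4*(0.137)*1 = 0.793881 - (0.548) = 0.245881.
D >= 0, so the roots are real: z = (-b +/- sqrt(D)) / (2a) = (0.891 +/- 0.495864) / (0.274).
  z_1 = (0.891 + 0.495864) / (0.274) = 5.0615,   |z_1| = 5.0615.
  z_2 = (0.891 - 0.495864) / (0.274) = 1.4421,   |z_2| = 1.4421.
Moduli of all roots: 5.0615, 1.4421.
All moduli strictly greater than 1? Yes.
Verdict: Stationary.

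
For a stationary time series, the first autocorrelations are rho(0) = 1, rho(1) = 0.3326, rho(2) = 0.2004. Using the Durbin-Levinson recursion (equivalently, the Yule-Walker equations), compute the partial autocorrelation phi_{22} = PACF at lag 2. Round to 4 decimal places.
\phi_{22} = 0.1009

The PACF at lag k is phi_{kk}, the last component of the solution
to the Yule-Walker system G_k phi = r_k where
  (G_k)_{ij} = rho(|i - j|), (r_k)_i = rho(i), i,j = 1..k.
Equivalently, Durbin-Levinson gives phi_{kk} iteratively:
  phi_{11} = rho(1)
  phi_{kk} = [rho(k) - sum_{j=1..k-1} phi_{k-1,j} rho(k-j)]
            / [1 - sum_{j=1..k-1} phi_{k-1,j} rho(j)],
  phi_{k,j} = phi_{k-1,j} - phi_{kk} phi_{k-1,k-j},  j = 1..k-1.
Step k = 1:
  phi_11 = rho(1) = 0.3326.
Step k = 2:
  phi_22 = [rho(2) - phi_11 rho(1)] / [1 - phi_11 rho(1)] = [0.2004 - (0.3326)(0.3326)] / [1 - (0.3326)(0.3326)]
         = 0.08977724 / 0.88937724 = 0.1009.
Therefore phi_{22} = 0.1009.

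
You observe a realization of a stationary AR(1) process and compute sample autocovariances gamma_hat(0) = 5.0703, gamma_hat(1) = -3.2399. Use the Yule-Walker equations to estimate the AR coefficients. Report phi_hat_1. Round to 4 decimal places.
\hat\phi_{1} = -0.6390

The Yule-Walker equations for an AR(p) process read, in matrix form,
  Gamma_p phi = r_p,   with   (Gamma_p)_{ij} = gamma(|i - j|),
                       (r_p)_i = gamma(i),   i,j = 1..p.
Substitute the sample gammas (Toeplitz matrix and right-hand side of size 1):
  Gamma_p = [[5.0703]]
  r_p     = [-3.2399]
With p = 1 this is the single equation gamma(0) phi_1 = gamma(1):
  phi_hat_1 = gamma(1) / gamma(0) = -3.2399 / 5.0703 = -0.6390.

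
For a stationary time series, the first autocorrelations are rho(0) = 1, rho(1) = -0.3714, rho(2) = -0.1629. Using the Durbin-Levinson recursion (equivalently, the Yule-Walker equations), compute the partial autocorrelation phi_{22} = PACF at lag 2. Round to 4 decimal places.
\phi_{22} = -0.3490

The PACF at lag k is phi_{kk}, the last component of the solution
to the Yule-Walker system G_k phi = r_k where
  (G_k)_{ij} = rho(|i - j|), (r_k)_i = rho(i), i,j = 1..k.
Equivalently, Durbin-Levinson gives phi_{kk} iteratively:
  phi_{11} = rho(1)
  phi_{kk} = [rho(k) - sum_{j=1..k-1} phi_{k-1,j} rho(k-j)]
            / [1 - sum_{j=1..k-1} phi_{k-1,j} rho(j)],
  phi_{k,j} = phi_{k-1,j} - phi_{kk} phi_{k-1,k-j},  j = 1..k-1.
Step k = 1:
  phi_11 = rho(1) = -0.3714.
Step k = 2:
  phi_22 = [rho(2) - phi_11 rho(1)] / [1 - phi_11 rho(1)] = [-0.1629 - (-0.3714)(-0.3714)] / [1 - (-0.3714)(-0.3714)]
         = -0.30083796 / 0.86206204 = -0.349.
Therefore phi_{22} = -0.3490.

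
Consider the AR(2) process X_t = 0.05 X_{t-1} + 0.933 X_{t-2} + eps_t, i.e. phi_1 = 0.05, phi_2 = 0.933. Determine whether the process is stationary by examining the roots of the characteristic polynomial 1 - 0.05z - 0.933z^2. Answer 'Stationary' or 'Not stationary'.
\text{Stationary}

The AR(p) characteristic polynomial is P(z) = 1 - 0.05z - 0.933z^2.
Stationarity requires all roots to lie outside the unit circle, i.e. |z| > 1 for every root.
Set 1 + (-0.05) z + (-0.933) z^2 = 0, i.e. a z^2 + b z + c = 0 with a = -0.933, b = -0.05, c = 1.
Discriminant D = b^2 - 4ac = (-0.05)^2 - 4*(-0.933)*1 = 0.0025 - (-3.732) = 3.7345.
D >= 0, so the roots are real: z = (-b +/- sqrt(D)) / (2a) = (0.05 +/- 1.932485) / (-1.866).
  z_1 = (0.05 + 1.932485) / (-1.866) = -1.0624,   |z_1| = 1.0624.
  z_2 = (0.05 - 1.932485) / (-1.866) = 1.0088,   |z_2| = 1.0088.
Moduli of all roots: 1.0624, 1.0088.
All moduli strictly greater than 1? Yes.
Verdict: Stationary.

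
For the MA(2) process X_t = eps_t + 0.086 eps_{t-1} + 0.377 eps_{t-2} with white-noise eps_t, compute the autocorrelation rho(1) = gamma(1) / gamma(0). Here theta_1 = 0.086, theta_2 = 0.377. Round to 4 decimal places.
\rho(1) = 0.1030

For an MA(q) process with theta_0 = 1, the autocovariance is
  gamma(k) = sigma^2 * sum_{i=0..q-k} theta_i * theta_{i+k},
and rho(k) = gamma(k) / gamma(0). Sigma^2 cancels.
  numerator   = (1)*(0.086) + (0.086)*(0.377) = 0.118422.
  denominator = (1)^2 + (0.086)^2 + (0.377)^2 = 1.149525.
  rho(1) = 0.118422 / 1.149525 = 0.1030.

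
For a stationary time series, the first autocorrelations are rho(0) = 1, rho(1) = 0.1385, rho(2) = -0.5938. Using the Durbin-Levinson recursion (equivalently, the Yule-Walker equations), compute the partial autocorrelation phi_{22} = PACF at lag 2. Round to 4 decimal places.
\phi_{22} = -0.6250

The PACF at lag k is phi_{kk}, the last component of the solution
to the Yule-Walker system G_k phi = r_k where
  (G_k)_{ij} = rho(|i - j|), (r_k)_i = rho(i), i,j = 1..k.
Equivalently, Durbin-Levinson gives phi_{kk} iteratively:
  phi_{11} = rho(1)
  phi_{kk} = [rho(k) - sum_{j=1..k-1} phi_{k-1,j} rho(k-j)]
            / [1 - sum_{j=1..k-1} phi_{k-1,j} rho(j)],
  phi_{k,j} = phi_{k-1,j} - phi_{kk} phi_{k-1,k-j},  j = 1..k-1.
Step k = 1:
  phi_11 = rho(1) = 0.1385.
Step k = 2:
  phi_22 = [rho(2) - phi_11 rho(1)] / [1 - phi_11 rho(1)] = [-0.5938 - (0.1385)(0.1385)] / [1 - (0.1385)(0.1385)]
         = -0.61298225 / 0.98081775 = -0.625.
Therefore phi_{22} = -0.6250.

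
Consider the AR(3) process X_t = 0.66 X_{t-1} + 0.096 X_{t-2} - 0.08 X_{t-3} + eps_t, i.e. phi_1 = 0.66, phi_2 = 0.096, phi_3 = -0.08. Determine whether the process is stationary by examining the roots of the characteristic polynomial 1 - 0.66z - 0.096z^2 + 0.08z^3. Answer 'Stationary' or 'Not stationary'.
\text{Stationary}

The AR(p) characteristic polynomial is P(z) = 1 - 0.66z - 0.096z^2 + 0.08z^3.
Stationarity requires all roots to lie outside the unit circle, i.e. |z| > 1 for every root.
Degree 3: look for a simple real root z0 first, then factor out (1 - z/z0) and solve the remaining quadratic.
Testing z0 = 2.5: P(2.5) = 1 + (-0.66)(2.5) + (-0.096)(2.5)^2 + (0.08)(2.5)^3
  = 1 + (-1.65) + (-0.6) + (1.25) = 0.  So z_0 = 2.5 is a root, |z_0| = 2.5.
Divide out the factor (1 - 0.4 z) = (1 - z/z0) (since 1/z0 = 0.4):
  P(z) = (1 - 0.4 z)(1 + (-0.26) z + (-0.2) z^2)
  [check: z-coef -0.26 - (0.4) = -0.66; z^2-coef -0.2 - (0.4)(-0.26) = -0.096; z^3-coef -(0.4)(-0.2) = 0.08.]
Remaining roots from the quadratic factor 1 + (-0.26) z + (-0.2) z^2:
  Set 1 + (-0.26) z + (-0.2) z^2 = 0, i.e. a z^2 + b z + c = 0 with a = -0.2, b = -0.26, c = 1.
  Discriminant D = b^2 - 4ac = (-0.26)^2 - 4*(-0.2)*1 = 0.0676 - (-0.8) = 0.8676.
  D >= 0, so the roots are real: z = (-b +/- sqrt(D)) / (2a) = (0.26 +/- 0.93145) / (-0.4).
    z_1 = (0.26 + 0.93145) / (-0.4) = -2.9786,   |z_1| = 2.9786.
    z_2 = (0.26 - 0.93145) / (-0.4) = 1.6786,   |z_2| = 1.6786.
Moduli of all roots: 2.5000, 2.9786, 1.6786.
All moduli strictly greater than 1? Yes.
Verdict: Stationary.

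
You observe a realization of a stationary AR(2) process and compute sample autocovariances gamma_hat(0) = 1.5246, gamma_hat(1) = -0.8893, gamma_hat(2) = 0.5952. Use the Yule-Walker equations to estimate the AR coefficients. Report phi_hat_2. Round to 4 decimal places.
\hat\phi_{2} = 0.0760

The Yule-Walker equations for an AR(p) process read, in matrix form,
  Gamma_p phi = r_p,   with   (Gamma_p)_{ij} = gamma(|i - j|),
                       (r_p)_i = gamma(i),   i,j = 1..p.
Substitute the sample gammas (Toeplitz matrix and right-hand side of size 2):
  Gamma_p = [[1.5246, -0.8893], [-0.8893, 1.5246]]
  r_p     = [-0.8893, 0.5952]
Written out:
  1.5246 phi_1 - 0.8893 phi_2 = -0.8893
  -0.8893 phi_1 + 1.5246 phi_2 = 0.5952
Solve by Cramer's rule:
  det = gamma(0)^2 - gamma(1)^2 = (1.5246)^2 - (-0.8893)^2 = 2.32440516 - 0.79085449 = 1.53355067
  phi_hat_1 = [gamma(1) gamma(0) - gamma(1) gamma(2)] / det = [(-0.8893)(1.5246) - (-0.8893)(0.5952)] / 1.53355067 = -0.82651542 / 1.53355067 = -0.539
  phi_hat_2 = [gamma(0) gamma(2) - gamma(1)^2] / det = [(1.5246)(0.5952) - (-0.8893)^2] / 1.53355067 = 0.11658743 / 1.53355067 = 0.076
So phi_hat = [-0.5390, 0.0760].
Therefore phi_hat_2 = 0.0760.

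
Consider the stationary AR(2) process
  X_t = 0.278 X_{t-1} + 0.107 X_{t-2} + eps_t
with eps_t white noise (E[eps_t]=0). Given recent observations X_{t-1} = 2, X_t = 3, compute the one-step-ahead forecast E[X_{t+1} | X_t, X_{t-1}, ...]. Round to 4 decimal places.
E[X_{t+1} \mid \mathcal F_t] = 1.0480

For an AR(p) model X_t = c + sum_i phi_i X_{t-i} + eps_t, the
one-step-ahead conditional mean is
  E[X_{t+1} | X_t, ...] = c + sum_i phi_i X_{t+1-i}.
Substitute known values:
  E[X_{t+1} | ...] = (0.278) * (3) + (0.107) * (2)
                   = 1.0480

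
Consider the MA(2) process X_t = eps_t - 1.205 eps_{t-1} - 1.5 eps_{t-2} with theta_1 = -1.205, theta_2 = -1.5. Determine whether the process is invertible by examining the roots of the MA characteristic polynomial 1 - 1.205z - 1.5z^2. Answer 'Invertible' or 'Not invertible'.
\text{Not invertible}

The MA(q) characteristic polynomial is P(z) = 1 - 1.205z - 1.5z^2.
Invertibility requires all roots to lie outside the unit circle, i.e. |z| > 1 for every root.
Set 1 + (-1.205) z + (-1.5) z^2 = 0, i.e. a z^2 + b z + c = 0 with a = -1.5, b = -1.205, c = 1.
Discriminant D = b^2 - 4ac = (-1.205)^2 - 4*(-1.5)*1 = 1.452025 - (-6) = 7.452025.
D >= 0, so the roots are real: z = (-b +/- sqrt(D)) / (2a) = (1.205 +/- 2.72984) / (-3).
  z_1 = (1.205 + 2.72984) / (-3) = -1.3116,   |z_1| = 1.3116.
  z_2 = (1.205 - 2.72984) / (-3) = 0.5083,   |z_2| = 0.5083.
Moduli of all roots: 1.3116, 0.5083.
All moduli strictly greater than 1? No.
Verdict: Not invertible.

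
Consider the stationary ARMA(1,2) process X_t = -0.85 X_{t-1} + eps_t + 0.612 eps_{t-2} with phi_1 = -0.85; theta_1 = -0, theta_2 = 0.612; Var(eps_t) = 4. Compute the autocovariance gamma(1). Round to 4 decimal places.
\gamma(1) = -29.7572

Multiply the model equation by X_{t-k} and take expectations. With theta_0 = psi_0 = 1 and psi_j the MA(infinity) weights, this gives
  gamma(k) - sum_i phi_i gamma(k-i) = c_k,
  c_k = sigma^2 * sum_{j=k..q} theta_j psi_{j-k}   (c_k = 0 for k > q),
using gamma(-m) = gamma(m).
psi-weights needed (psi_j = theta_j + sum_i phi_i psi_{j-i}):
  psi_1 = theta_1 + phi_1 = 0 + (-0.85) = -0.85
  psi_2 = theta_2 + phi_1 psi_1 = 0.612 + (-0.85)(-0.85) = 1.3345
Right-hand sides:
  c_0 = sigma^2 (1 + theta_1 psi_1 + theta_2 psi_2) = 4 * (1 + (0)(-0.85) + (0.612)(1.3345)) = 4 * 1.816714 = 7.266856
  c_1 = sigma^2 (theta_1 + theta_2 psi_1) = 4 * (0 + (0.612)(-0.85)) = -2.0808
  c_2 = sigma^2 theta_2 = 4 * (0.612) = 2.448
Equations for k = 0 and k = 1 (AR order 1):
  gamma(0) = phi_1 gamma(1) + c_0
  gamma(1) = phi_1 gamma(0) + c_1
Substituting the second into the first: gamma(0) (1 - phi_1^2) = c_0 + phi_1 c_1, so
  gamma(0) = (c_0 + phi_1 c_1) / (1 - phi_1^2) = (7.266856 + (-0.85)(-2.0808)) / (1 - (-0.85)^2) = 9.035536 / 0.2775 = 32.56049.
  gamma(1) = phi_1 gamma(0) + c_1 = (-0.85)(32.56049) + (-2.0808) = -29.757217.
Therefore gamma(1) = -29.7572 (to 4 decimal places).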